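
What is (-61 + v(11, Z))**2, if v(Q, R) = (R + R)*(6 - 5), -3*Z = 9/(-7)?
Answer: 177241/49 ≈ 3617.2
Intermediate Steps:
Z = 3/7 (Z = -3/(-7) = -3*(-1)/7 = -1/3*(-9/7) = 3/7 ≈ 0.42857)
v(Q, R) = 2*R (v(Q, R) = (2*R)*1 = 2*R)
(-61 + v(11, Z))**2 = (-61 + 2*(3/7))**2 = (-61 + 6/7)**2 = (-421/7)**2 = 177241/49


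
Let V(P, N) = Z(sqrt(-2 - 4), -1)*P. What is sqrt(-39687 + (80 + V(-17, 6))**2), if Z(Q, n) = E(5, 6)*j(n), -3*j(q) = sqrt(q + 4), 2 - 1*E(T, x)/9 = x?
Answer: sqrt(91561 - 32640*sqrt(3)) ≈ 187.15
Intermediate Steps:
E(T, x) = 18 - 9*x
j(q) = -sqrt(4 + q)/3 (j(q) = -sqrt(q + 4)/3 = -sqrt(4 + q)/3)
Z(Q, n) = 12*sqrt(4 + n) (Z(Q, n) = (18 - 9*6)*(-sqrt(4 + n)/3) = (18 - 54)*(-sqrt(4 + n)/3) = -(-12)*sqrt(4 + n) = 12*sqrt(4 + n))
V(P, N) = 12*P*sqrt(3) (V(P, N) = (12*sqrt(4 - 1))*P = (12*sqrt(3))*P = 12*P*sqrt(3))
sqrt(-39687 + (80 + V(-17, 6))**2) = sqrt(-39687 + (80 + 12*(-17)*sqrt(3))**2) = sqrt(-39687 + (80 - 204*sqrt(3))**2)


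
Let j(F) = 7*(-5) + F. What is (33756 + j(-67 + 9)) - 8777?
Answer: 24886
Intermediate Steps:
j(F) = -35 + F
(33756 + j(-67 + 9)) - 8777 = (33756 + (-35 + (-67 + 9))) - 8777 = (33756 + (-35 - 58)) - 8777 = (33756 - 93) - 8777 = 33663 - 8777 = 24886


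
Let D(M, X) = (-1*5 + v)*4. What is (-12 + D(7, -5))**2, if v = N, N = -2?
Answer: 1600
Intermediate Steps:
v = -2
D(M, X) = -28 (D(M, X) = (-1*5 - 2)*4 = (-5 - 2)*4 = -7*4 = -28)
(-12 + D(7, -5))**2 = (-12 - 28)**2 = (-40)**2 = 1600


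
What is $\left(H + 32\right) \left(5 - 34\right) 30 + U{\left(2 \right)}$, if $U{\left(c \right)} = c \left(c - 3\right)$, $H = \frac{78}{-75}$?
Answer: $- \frac{134686}{5} \approx -26937.0$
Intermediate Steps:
$H = - \frac{26}{25}$ ($H = 78 \left(- \frac{1}{75}\right) = - \frac{26}{25} \approx -1.04$)
$U{\left(c \right)} = c \left(-3 + c\right)$
$\left(H + 32\right) \left(5 - 34\right) 30 + U{\left(2 \right)} = \left(- \frac{26}{25} + 32\right) \left(5 - 34\right) 30 + 2 \left(-3 + 2\right) = \frac{774}{25} \left(-29\right) 30 + 2 \left(-1\right) = \left(- \frac{22446}{25}\right) 30 - 2 = - \frac{134676}{5} - 2 = - \frac{134686}{5}$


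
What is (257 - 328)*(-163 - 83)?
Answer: 17466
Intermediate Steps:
(257 - 328)*(-163 - 83) = -71*(-246) = 17466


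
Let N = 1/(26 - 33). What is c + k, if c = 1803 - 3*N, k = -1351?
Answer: 3167/7 ≈ 452.43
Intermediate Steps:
N = -⅐ (N = 1/(-7) = -⅐ ≈ -0.14286)
c = 12624/7 (c = 1803 - 3*(-1)/7 = 1803 - 1*(-3/7) = 1803 + 3/7 = 12624/7 ≈ 1803.4)
c + k = 12624/7 - 1351 = 3167/7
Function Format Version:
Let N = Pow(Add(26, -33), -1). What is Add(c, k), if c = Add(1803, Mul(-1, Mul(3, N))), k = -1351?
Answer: Rational(3167, 7) ≈ 452.43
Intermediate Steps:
N = Rational(-1, 7) (N = Pow(-7, -1) = Rational(-1, 7) ≈ -0.14286)
c = Rational(12624, 7) (c = Add(1803, Mul(-1, Mul(3, Rational(-1, 7)))) = Add(1803, Mul(-1, Rational(-3, 7))) = Add(1803, Rational(3, 7)) = Rational(12624, 7) ≈ 1803.4)
Add(c, k) = Add(Rational(12624, 7), -1351) = Rational(3167, 7)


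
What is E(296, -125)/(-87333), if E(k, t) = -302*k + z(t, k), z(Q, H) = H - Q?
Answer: 29657/29111 ≈ 1.0188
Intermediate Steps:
E(k, t) = -t - 301*k (E(k, t) = -302*k + (k - t) = -t - 301*k)
E(296, -125)/(-87333) = (-1*(-125) - 301*296)/(-87333) = (125 - 89096)*(-1/87333) = -88971*(-1/87333) = 29657/29111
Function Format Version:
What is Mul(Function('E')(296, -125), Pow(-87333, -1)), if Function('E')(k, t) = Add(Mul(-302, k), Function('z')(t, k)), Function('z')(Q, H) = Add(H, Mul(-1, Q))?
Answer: Rational(29657, 29111) ≈ 1.0188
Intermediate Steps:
Function('E')(k, t) = Add(Mul(-1, t), Mul(-301, k)) (Function('E')(k, t) = Add(Mul(-302, k), Add(k, Mul(-1, t))) = Add(Mul(-1, t), Mul(-301, k)))
Mul(Function('E')(296, -125), Pow(-87333, -1)) = Mul(Add(Mul(-1, -125), Mul(-301, 296)), Pow(-87333, -1)) = Mul(Add(125, -89096), Rational(-1, 87333)) = Mul(-88971, Rational(-1, 87333)) = Rational(29657, 29111)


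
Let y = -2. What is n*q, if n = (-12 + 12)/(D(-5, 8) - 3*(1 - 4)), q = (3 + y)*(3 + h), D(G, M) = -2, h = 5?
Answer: 0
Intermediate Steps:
q = 8 (q = (3 - 2)*(3 + 5) = 1*8 = 8)
n = 0 (n = (-12 + 12)/(-2 - 3*(1 - 4)) = 0/(-2 - 3*(-3)) = 0/(-2 + 9) = 0/7 = 0*(1/7) = 0)
n*q = 0*8 = 0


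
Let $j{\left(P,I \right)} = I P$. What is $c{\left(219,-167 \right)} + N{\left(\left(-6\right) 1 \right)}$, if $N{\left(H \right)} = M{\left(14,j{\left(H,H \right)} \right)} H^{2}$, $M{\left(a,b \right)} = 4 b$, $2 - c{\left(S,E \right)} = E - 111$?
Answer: $5464$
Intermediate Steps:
$c{\left(S,E \right)} = 113 - E$ ($c{\left(S,E \right)} = 2 - \left(E - 111\right) = 2 - \left(-111 + E\right) = 113 - E$)
$N{\left(H \right)} = 4 H^{4}$ ($N{\left(H \right)} = 4 H H H^{2} = 4 H^{2} H^{2} = 4 H^{4}$)
$c{\left(219,-167 \right)} + N{\left(\left(-6\right) 1 \right)} = \left(113 - -167\right) + 4 \left(\left(-6\right) 1\right)^{4} = \left(113 + 167\right) + 4 \left(-6\right)^{4} = 280 + 4 \cdot 1296 = 280 + 5184 = 5464$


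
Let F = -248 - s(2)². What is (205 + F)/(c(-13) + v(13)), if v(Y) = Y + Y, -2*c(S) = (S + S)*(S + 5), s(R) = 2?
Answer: 47/78 ≈ 0.60256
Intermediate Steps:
c(S) = -S*(5 + S) (c(S) = -(S + S)*(S + 5)/2 = -2*S*(5 + S)/2 = -S*(5 + S))
F = -252 (F = -248 - 1*2² = -248 - 1*4 = -248 - 4 = -252)
v(Y) = 2*Y
(205 + F)/(c(-13) + v(13)) = (205 - 252)/(-1*(-13)*(5 - 13) + 2*13) = -47/(-1*(-13)*(-8) + 26) = -47/(-104 + 26) = -47/(-78) = -47*(-1/78) = 47/78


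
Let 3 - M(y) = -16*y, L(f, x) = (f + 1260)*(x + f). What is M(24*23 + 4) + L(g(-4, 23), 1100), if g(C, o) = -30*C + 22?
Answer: 1750183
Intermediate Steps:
g(C, o) = 22 - 30*C
L(f, x) = (1260 + f)*(f + x)
M(y) = 3 + 16*y (M(y) = 3 - (-16)*y = 3 + 16*y)
M(24*23 + 4) + L(g(-4, 23), 1100) = (3 + 16*(24*23 + 4)) + ((22 - 30*(-4))**2 + 1260*(22 - 30*(-4)) + 1260*1100 + (22 - 30*(-4))*1100) = (3 + 16*(552 + 4)) + ((22 + 120)**2 + 1260*(22 + 120) + 1386000 + (22 + 120)*1100) = (3 + 16*556) + (142**2 + 1260*142 + 1386000 + 142*1100) = (3 + 8896) + (20164 + 178920 + 1386000 + 156200) = 8899 + 1741284 = 1750183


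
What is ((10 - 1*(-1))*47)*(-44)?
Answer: -22748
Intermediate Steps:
((10 - 1*(-1))*47)*(-44) = ((10 + 1)*47)*(-44) = (11*47)*(-44) = 517*(-44) = -22748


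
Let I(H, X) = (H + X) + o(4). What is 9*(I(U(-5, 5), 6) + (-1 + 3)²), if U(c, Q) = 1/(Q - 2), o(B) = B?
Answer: 129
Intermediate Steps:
U(c, Q) = 1/(-2 + Q)
I(H, X) = 4 + H + X (I(H, X) = (H + X) + 4 = 4 + H + X)
9*(I(U(-5, 5), 6) + (-1 + 3)²) = 9*((4 + 1/(-2 + 5) + 6) + (-1 + 3)²) = 9*((4 + 1/3 + 6) + 2²) = 9*((4 + ⅓ + 6) + 4) = 9*(31/3 + 4) = 9*(43/3) = 129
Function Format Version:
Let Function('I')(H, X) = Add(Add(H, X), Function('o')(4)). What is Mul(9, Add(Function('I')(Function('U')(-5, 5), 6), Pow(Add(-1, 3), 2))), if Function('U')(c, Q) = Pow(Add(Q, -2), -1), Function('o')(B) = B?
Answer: 129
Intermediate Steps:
Function('U')(c, Q) = Pow(Add(-2, Q), -1)
Function('I')(H, X) = Add(4, H, X) (Function('I')(H, X) = Add(Add(H, X), 4) = Add(4, H, X))
Mul(9, Add(Function('I')(Function('U')(-5, 5), 6), Pow(Add(-1, 3), 2))) = Mul(9, Add(Add(4, Pow(Add(-2, 5), -1), 6), Pow(Add(-1, 3), 2))) = Mul(9, Add(Add(4, Pow(3, -1), 6), Pow(2, 2))) = Mul(9, Add(Add(4, Rational(1, 3), 6), 4)) = Mul(9, Add(Rational(31, 3), 4)) = Mul(9, Rational(43, 3)) = 129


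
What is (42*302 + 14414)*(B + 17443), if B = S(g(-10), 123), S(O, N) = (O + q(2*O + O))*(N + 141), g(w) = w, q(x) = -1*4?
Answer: 372516206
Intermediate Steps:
q(x) = -4
S(O, N) = (-4 + O)*(141 + N) (S(O, N) = (O - 4)*(N + 141) = (-4 + O)*(141 + N))
B = -3696 (B = -564 - 4*123 + 141*(-10) + 123*(-10) = -564 - 492 - 1410 - 1230 = -3696)
(42*302 + 14414)*(B + 17443) = (42*302 + 14414)*(-3696 + 17443) = (12684 + 14414)*13747 = 27098*13747 = 372516206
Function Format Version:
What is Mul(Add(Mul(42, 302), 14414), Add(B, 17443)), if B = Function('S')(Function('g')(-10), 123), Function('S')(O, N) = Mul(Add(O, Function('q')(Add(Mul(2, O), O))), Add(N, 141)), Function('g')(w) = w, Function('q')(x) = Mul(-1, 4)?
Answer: 372516206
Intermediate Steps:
Function('q')(x) = -4
Function('S')(O, N) = Mul(Add(-4, O), Add(141, N)) (Function('S')(O, N) = Mul(Add(O, -4), Add(N, 141)) = Mul(Add(-4, O), Add(141, N)))
B = -3696 (B = Add(-564, Mul(-4, 123), Mul(141, -10), Mul(123, -10)) = Add(-564, -492, -1410, -1230) = -3696)
Mul(Add(Mul(42, 302), 14414), Add(B, 17443)) = Mul(Add(Mul(42, 302), 14414), Add(-3696, 17443)) = Mul(Add(12684, 14414), 13747) = Mul(27098, 13747) = 372516206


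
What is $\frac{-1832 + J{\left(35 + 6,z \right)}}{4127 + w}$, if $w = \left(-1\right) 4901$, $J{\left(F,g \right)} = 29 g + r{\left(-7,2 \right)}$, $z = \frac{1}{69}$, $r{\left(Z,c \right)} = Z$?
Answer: $\frac{63431}{26703} \approx 2.3754$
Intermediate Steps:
$z = \frac{1}{69} \approx 0.014493$
$J{\left(F,g \right)} = -7 + 29 g$ ($J{\left(F,g \right)} = 29 g - 7 = -7 + 29 g$)
$w = -4901$
$\frac{-1832 + J{\left(35 + 6,z \right)}}{4127 + w} = \frac{-1832 + \left(-7 + 29 \cdot \frac{1}{69}\right)}{4127 - 4901} = \frac{-1832 + \left(-7 + \frac{29}{69}\right)}{-774} = \left(-1832 - \frac{454}{69}\right) \left(- \frac{1}{774}\right) = \left(- \frac{126862}{69}\right) \left(- \frac{1}{774}\right) = \frac{63431}{26703}$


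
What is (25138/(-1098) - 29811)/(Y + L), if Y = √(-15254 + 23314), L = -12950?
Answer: 5302639090/2301606189 + 4094702*√2015/11508030945 ≈ 2.3199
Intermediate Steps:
Y = 2*√2015 (Y = √8060 = 2*√2015 ≈ 89.777)
(25138/(-1098) - 29811)/(Y + L) = (25138/(-1098) - 29811)/(2*√2015 - 12950) = (25138*(-1/1098) - 29811)/(-12950 + 2*√2015) = (-12569/549 - 29811)/(-12950 + 2*√2015) = -16378808/(549*(-12950 + 2*√2015))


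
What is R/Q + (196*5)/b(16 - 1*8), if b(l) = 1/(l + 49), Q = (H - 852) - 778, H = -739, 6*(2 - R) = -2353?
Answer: 793991675/14214 ≈ 55860.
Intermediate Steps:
R = 2365/6 (R = 2 - 1/6*(-2353) = 2 + 2353/6 = 2365/6 ≈ 394.17)
Q = -2369 (Q = (-739 - 852) - 778 = -1591 - 778 = -2369)
b(l) = 1/(49 + l)
R/Q + (196*5)/b(16 - 1*8) = (2365/6)/(-2369) + (196*5)/(1/(49 + (16 - 1*8))) = (2365/6)*(-1/2369) + 980/(1/(49 + (16 - 8))) = -2365/14214 + 980/(1/(49 + 8)) = -2365/14214 + 980/(1/57) = -2365/14214 + 980*57 = -2365/14214 + 55860 = 793991675/14214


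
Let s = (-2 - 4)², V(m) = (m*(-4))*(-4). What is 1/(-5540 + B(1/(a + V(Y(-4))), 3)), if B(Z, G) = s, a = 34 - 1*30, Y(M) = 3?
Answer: -1/5504 ≈ -0.00018169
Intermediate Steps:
V(m) = 16*m (V(m) = -4*m*(-4) = 16*m)
a = 4 (a = 34 - 30 = 4)
s = 36 (s = (-6)² = 36)
B(Z, G) = 36
1/(-5540 + B(1/(a + V(Y(-4))), 3)) = 1/(-5540 + 36) = 1/(-5504) = -1/5504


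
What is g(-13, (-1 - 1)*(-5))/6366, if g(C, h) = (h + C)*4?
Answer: -2/1061 ≈ -0.0018850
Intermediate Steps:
g(C, h) = 4*C + 4*h (g(C, h) = (C + h)*4 = 4*C + 4*h)
g(-13, (-1 - 1)*(-5))/6366 = (4*(-13) + 4*((-1 - 1)*(-5)))/6366 = (-52 + 4*(-2*(-5)))*(1/6366) = (-52 + 4*10)*(1/6366) = (-52 + 40)*(1/6366) = -12*1/6366 = -2/1061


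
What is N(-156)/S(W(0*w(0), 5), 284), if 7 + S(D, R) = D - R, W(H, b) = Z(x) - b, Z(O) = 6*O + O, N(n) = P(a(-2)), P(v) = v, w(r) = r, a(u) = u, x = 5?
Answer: 2/261 ≈ 0.0076628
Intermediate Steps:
N(n) = -2
Z(O) = 7*O
W(H, b) = 35 - b (W(H, b) = 7*5 - b = 35 - b)
S(D, R) = -7 + D - R (S(D, R) = -7 + (D - R) = -7 + D - R)
N(-156)/S(W(0*w(0), 5), 284) = -2/(-7 + (35 - 1*5) - 1*284) = -2/(-7 + (35 - 5) - 284) = -2/(-7 + 30 - 284) = -2/(-261) = -2*(-1/261) = 2/261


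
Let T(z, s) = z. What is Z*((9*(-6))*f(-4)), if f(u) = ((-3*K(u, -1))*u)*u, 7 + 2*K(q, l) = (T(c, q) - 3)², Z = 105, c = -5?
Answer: 7756560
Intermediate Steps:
K(q, l) = 57/2 (K(q, l) = -7/2 + (-5 - 3)²/2 = -7/2 + (½)*(-8)² = -7/2 + (½)*64 = -7/2 + 32 = 57/2)
f(u) = -171*u²/2 (f(u) = ((-3*57/2)*u)*u = (-171*u/2)*u = -171*u²/2)
Z*((9*(-6))*f(-4)) = 105*((9*(-6))*(-171/2*(-4)²)) = 105*(-(-4617)*16) = 105*(-54*(-1368)) = 105*73872 = 7756560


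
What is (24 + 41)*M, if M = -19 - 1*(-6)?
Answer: -845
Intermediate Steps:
M = -13 (M = -19 + 6 = -13)
(24 + 41)*M = (24 + 41)*(-13) = 65*(-13) = -845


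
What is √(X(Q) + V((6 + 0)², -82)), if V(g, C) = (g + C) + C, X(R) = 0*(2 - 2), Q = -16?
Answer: 8*I*√2 ≈ 11.314*I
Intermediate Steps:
X(R) = 0 (X(R) = 0*0 = 0)
V(g, C) = g + 2*C (V(g, C) = (C + g) + C = g + 2*C)
√(X(Q) + V((6 + 0)², -82)) = √(0 + ((6 + 0)² + 2*(-82))) = √(0 + (6² - 164)) = √(0 + (36 - 164)) = √(0 - 128) = √(-128) = 8*I*√2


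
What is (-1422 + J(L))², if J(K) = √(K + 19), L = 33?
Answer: 2022136 - 5688*√13 ≈ 2.0016e+6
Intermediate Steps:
J(K) = √(19 + K)
(-1422 + J(L))² = (-1422 + √(19 + 33))² = (-1422 + √52)² = (-1422 + 2*√13)²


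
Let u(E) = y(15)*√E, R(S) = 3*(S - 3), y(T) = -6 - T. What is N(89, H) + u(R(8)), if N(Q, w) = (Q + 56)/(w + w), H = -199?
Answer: -145/398 - 21*√15 ≈ -81.697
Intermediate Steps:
R(S) = -9 + 3*S (R(S) = 3*(-3 + S) = -9 + 3*S)
N(Q, w) = (56 + Q)/(2*w) (N(Q, w) = (56 + Q)/((2*w)) = (56 + Q)*(1/(2*w)) = (56 + Q)/(2*w))
u(E) = -21*√E (u(E) = (-6 - 1*15)*√E = (-6 - 15)*√E = -21*√E)
N(89, H) + u(R(8)) = (½)*(56 + 89)/(-199) - 21*√(-9 + 3*8) = (½)*(-1/199)*145 - 21*√(-9 + 24) = -145/398 - 21*√15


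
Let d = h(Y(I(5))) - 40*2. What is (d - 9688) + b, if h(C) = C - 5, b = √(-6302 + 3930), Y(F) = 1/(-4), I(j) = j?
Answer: -39093/4 + 2*I*√593 ≈ -9773.3 + 48.703*I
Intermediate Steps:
Y(F) = -¼
b = 2*I*√593 (b = √(-2372) = 2*I*√593 ≈ 48.703*I)
h(C) = -5 + C
d = -341/4 (d = (-5 - ¼) - 40*2 = -21/4 - 80 = -341/4 ≈ -85.250)
(d - 9688) + b = (-341/4 - 9688) + 2*I*√593 = -39093/4 + 2*I*√593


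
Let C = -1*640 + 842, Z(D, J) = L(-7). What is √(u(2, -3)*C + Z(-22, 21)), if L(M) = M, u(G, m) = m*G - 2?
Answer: I*√1623 ≈ 40.286*I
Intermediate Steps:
u(G, m) = -2 + G*m (u(G, m) = G*m - 2 = -2 + G*m)
Z(D, J) = -7
C = 202 (C = -640 + 842 = 202)
√(u(2, -3)*C + Z(-22, 21)) = √((-2 + 2*(-3))*202 - 7) = √((-2 - 6)*202 - 7) = √(-8*202 - 7) = √(-1616 - 7) = √(-1623) = I*√1623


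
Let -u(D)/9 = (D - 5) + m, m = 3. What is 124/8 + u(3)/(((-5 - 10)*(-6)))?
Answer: 77/5 ≈ 15.400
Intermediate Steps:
u(D) = 18 - 9*D (u(D) = -9*((D - 5) + 3) = -9*((-5 + D) + 3) = -9*(-2 + D) = 18 - 9*D)
124/8 + u(3)/(((-5 - 10)*(-6))) = 124/8 + (18 - 9*3)/(((-5 - 10)*(-6))) = 124*(⅛) + (18 - 27)/((-15*(-6))) = 31/2 - 9/90 = 31/2 - 9*1/90 = 31/2 - ⅒ = 77/5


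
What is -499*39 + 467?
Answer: -18994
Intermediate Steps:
-499*39 + 467 = -19461 + 467 = -18994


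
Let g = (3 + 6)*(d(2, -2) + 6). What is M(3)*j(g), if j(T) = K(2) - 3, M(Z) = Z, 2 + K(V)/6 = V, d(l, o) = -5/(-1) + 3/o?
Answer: -9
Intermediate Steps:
d(l, o) = 5 + 3/o (d(l, o) = -5*(-1) + 3/o = 5 + 3/o)
K(V) = -12 + 6*V
g = 171/2 (g = (3 + 6)*((5 + 3/(-2)) + 6) = 9*((5 + 3*(-½)) + 6) = 9*((5 - 3/2) + 6) = 9*(7/2 + 6) = 9*(19/2) = 171/2 ≈ 85.500)
j(T) = -3 (j(T) = (-12 + 6*2) - 3 = (-12 + 12) - 3 = 0 - 3 = -3)
M(3)*j(g) = 3*(-3) = -9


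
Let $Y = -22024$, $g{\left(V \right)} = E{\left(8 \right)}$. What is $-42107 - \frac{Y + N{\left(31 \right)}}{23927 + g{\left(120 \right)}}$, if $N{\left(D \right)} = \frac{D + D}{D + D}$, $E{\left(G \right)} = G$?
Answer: $- \frac{1007809022}{23935} \approx -42106.0$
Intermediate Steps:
$g{\left(V \right)} = 8$
$N{\left(D \right)} = 1$ ($N{\left(D \right)} = \frac{2 D}{2 D} = 2 D \frac{1}{2 D} = 1$)
$-42107 - \frac{Y + N{\left(31 \right)}}{23927 + g{\left(120 \right)}} = -42107 - \frac{-22024 + 1}{23927 + 8} = -42107 - - \frac{22023}{23935} = -42107 + \frac{22023}{23935} = - \frac{1007809022}{23935}$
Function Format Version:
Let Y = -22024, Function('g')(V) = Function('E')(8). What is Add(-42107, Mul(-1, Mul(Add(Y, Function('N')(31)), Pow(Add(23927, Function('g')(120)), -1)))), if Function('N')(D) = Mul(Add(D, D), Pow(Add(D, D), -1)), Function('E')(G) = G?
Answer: Rational(-1007809022, 23935) ≈ -42106.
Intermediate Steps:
Function('g')(V) = 8
Function('N')(D) = 1 (Function('N')(D) = Mul(Mul(2, D), Pow(Mul(2, D), -1)) = Mul(Mul(2, D), Mul(Rational(1, 2), Pow(D, -1))) = 1)
Add(-42107, Mul(-1, Mul(Add(Y, Function('N')(31)), Pow(Add(23927, Function('g')(120)), -1)))) = Add(-42107, Mul(-1, Mul(Add(-22024, 1), Pow(Add(23927, 8), -1)))) = Add(-42107, Mul(-1, Mul(-22023, Pow(23935, -1)))) = Add(-42107, Mul(-1, Mul(-22023, Rational(1, 23935)))) = Add(-42107, Mul(-1, Rational(-22023, 23935))) = Add(-42107, Rational(22023, 23935)) = Rational(-1007809022, 23935)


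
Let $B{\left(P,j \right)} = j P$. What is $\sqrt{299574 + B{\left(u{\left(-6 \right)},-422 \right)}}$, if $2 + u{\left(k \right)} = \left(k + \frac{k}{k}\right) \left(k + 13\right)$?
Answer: $2 \sqrt{78797} \approx 561.42$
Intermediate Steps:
$u{\left(k \right)} = -2 + \left(1 + k\right) \left(13 + k\right)$ ($u{\left(k \right)} = -2 + \left(k + \frac{k}{k}\right) \left(k + 13\right) = -2 + \left(k + 1\right) \left(13 + k\right) = -2 + \left(1 + k\right) \left(13 + k\right)$)
$B{\left(P,j \right)} = P j$
$\sqrt{299574 + B{\left(u{\left(-6 \right)},-422 \right)}} = \sqrt{299574 + \left(11 + \left(-6\right)^{2} + 14 \left(-6\right)\right) \left(-422\right)} = \sqrt{299574 + \left(11 + 36 - 84\right) \left(-422\right)} = \sqrt{299574 - -15614} = \sqrt{299574 + 15614} = \sqrt{315188} = 2 \sqrt{78797}$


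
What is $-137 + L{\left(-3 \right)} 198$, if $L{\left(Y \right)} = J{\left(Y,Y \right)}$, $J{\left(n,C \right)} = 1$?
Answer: $61$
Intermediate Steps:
$L{\left(Y \right)} = 1$
$-137 + L{\left(-3 \right)} 198 = -137 + 1 \cdot 198 = -137 + 198 = 61$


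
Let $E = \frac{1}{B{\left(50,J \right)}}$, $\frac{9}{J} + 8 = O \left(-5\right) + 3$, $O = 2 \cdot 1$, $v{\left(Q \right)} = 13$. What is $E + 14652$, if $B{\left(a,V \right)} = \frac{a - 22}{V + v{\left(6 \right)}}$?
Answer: $\frac{1025671}{70} \approx 14652.0$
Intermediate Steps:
$O = 2$
$J = - \frac{3}{5}$ ($J = \frac{9}{-8 + \left(2 \left(-5\right) + 3\right)} = \frac{9}{-8 + \left(-10 + 3\right)} = \frac{9}{-8 - 7} = \frac{9}{-15} = 9 \left(- \frac{1}{15}\right) = - \frac{3}{5} \approx -0.6$)
$B{\left(a,V \right)} = \frac{-22 + a}{13 + V}$ ($B{\left(a,V \right)} = \frac{a - 22}{V + 13} = \frac{-22 + a}{13 + V}$)
$E = \frac{31}{70}$ ($E = \frac{1}{\frac{1}{13 - \frac{3}{5}} \left(-22 + 50\right)} = \frac{1}{\frac{1}{\frac{62}{5}} \cdot 28} = \frac{1}{\frac{5}{62} \cdot 28} = \frac{1}{\frac{70}{31}} = \frac{31}{70} \approx 0.44286$)
$E + 14652 = \frac{31}{70} + 14652 = \frac{1025671}{70}$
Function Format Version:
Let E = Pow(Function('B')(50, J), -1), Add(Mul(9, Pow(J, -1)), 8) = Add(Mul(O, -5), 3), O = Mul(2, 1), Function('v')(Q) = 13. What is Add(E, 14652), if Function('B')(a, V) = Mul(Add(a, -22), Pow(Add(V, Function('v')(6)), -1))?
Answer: Rational(1025671, 70) ≈ 14652.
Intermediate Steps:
O = 2
J = Rational(-3, 5) (J = Mul(9, Pow(Add(-8, Add(Mul(2, -5), 3)), -1)) = Mul(9, Pow(Add(-8, Add(-10, 3)), -1)) = Mul(9, Pow(Add(-8, -7), -1)) = Mul(9, Pow(-15, -1)) = Mul(9, Rational(-1, 15)) = Rational(-3, 5) ≈ -0.60000)
Function('B')(a, V) = Mul(Pow(Add(13, V), -1), Add(-22, a)) (Function('B')(a, V) = Mul(Add(a, -22), Pow(Add(V, 13), -1)) = Mul(Add(-22, a), Pow(Add(13, V), -1)) = Mul(Pow(Add(13, V), -1), Add(-22, a)))
E = Rational(31, 70) (E = Pow(Mul(Pow(Add(13, Rational(-3, 5)), -1), Add(-22, 50)), -1) = Pow(Mul(Pow(Rational(62, 5), -1), 28), -1) = Pow(Mul(Rational(5, 62), 28), -1) = Pow(Rational(70, 31), -1) = Rational(31, 70) ≈ 0.44286)
Add(E, 14652) = Add(Rational(31, 70), 14652) = Rational(1025671, 70)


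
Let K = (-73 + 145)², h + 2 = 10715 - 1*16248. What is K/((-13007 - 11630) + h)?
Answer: -1296/7543 ≈ -0.17181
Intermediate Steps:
h = -5535 (h = -2 + (10715 - 1*16248) = -2 + (10715 - 16248) = -2 - 5533 = -5535)
K = 5184 (K = 72² = 5184)
K/((-13007 - 11630) + h) = 5184/((-13007 - 11630) - 5535) = 5184/(-24637 - 5535) = 5184/(-30172) = 5184*(-1/30172) = -1296/7543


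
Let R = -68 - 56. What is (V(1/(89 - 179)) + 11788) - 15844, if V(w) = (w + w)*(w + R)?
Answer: -16415639/4050 ≈ -4053.2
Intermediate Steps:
R = -124
V(w) = 2*w*(-124 + w) (V(w) = (w + w)*(w - 124) = (2*w)*(-124 + w) = 2*w*(-124 + w))
(V(1/(89 - 179)) + 11788) - 15844 = (2*(-124 + 1/(89 - 179))/(89 - 179) + 11788) - 15844 = (2*(-124 + 1/(-90))/(-90) + 11788) - 15844 = (2*(-1/90)*(-124 - 1/90) + 11788) - 15844 = (2*(-1/90)*(-11161/90) + 11788) - 15844 = (11161/4050 + 11788) - 15844 = 47752561/4050 - 15844 = -16415639/4050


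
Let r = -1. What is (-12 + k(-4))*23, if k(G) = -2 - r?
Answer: -299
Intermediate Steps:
k(G) = -1 (k(G) = -2 - 1*(-1) = -2 + 1 = -1)
(-12 + k(-4))*23 = (-12 - 1)*23 = -13*23 = -299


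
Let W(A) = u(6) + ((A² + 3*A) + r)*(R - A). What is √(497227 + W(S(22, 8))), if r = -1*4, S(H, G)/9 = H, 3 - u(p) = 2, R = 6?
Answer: 14*I*√36445 ≈ 2672.7*I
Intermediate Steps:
u(p) = 1 (u(p) = 3 - 1*2 = 3 - 2 = 1)
S(H, G) = 9*H
r = -4
W(A) = 1 + (6 - A)*(-4 + A² + 3*A) (W(A) = 1 + ((A² + 3*A) - 4)*(6 - A) = 1 + (-4 + A² + 3*A)*(6 - A) = 1 + (6 - A)*(-4 + A² + 3*A))
√(497227 + W(S(22, 8))) = √(497227 + (-23 - (9*22)³ + 3*(9*22)² + 22*(9*22))) = √(497227 + (-23 - 1*198³ + 3*198² + 22*198)) = √(497227 + (-23 - 1*7762392 + 3*39204 + 4356)) = √(497227 + (-23 - 7762392 + 117612 + 4356)) = √(497227 - 7640447) = √(-7143220) = 14*I*√36445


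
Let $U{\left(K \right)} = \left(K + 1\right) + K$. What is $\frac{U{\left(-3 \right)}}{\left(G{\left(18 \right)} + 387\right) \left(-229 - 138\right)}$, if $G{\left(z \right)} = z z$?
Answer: $\frac{5}{260937} \approx 1.9162 \cdot 10^{-5}$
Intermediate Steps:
$G{\left(z \right)} = z^{2}$
$U{\left(K \right)} = 1 + 2 K$ ($U{\left(K \right)} = \left(1 + K\right) + K = 1 + 2 K$)
$\frac{U{\left(-3 \right)}}{\left(G{\left(18 \right)} + 387\right) \left(-229 - 138\right)} = \frac{1 + 2 \left(-3\right)}{\left(18^{2} + 387\right) \left(-229 - 138\right)} = \frac{1 - 6}{\left(324 + 387\right) \left(-367\right)} = - \frac{5}{711 \left(-367\right)} = - \frac{5}{-260937} = \left(-5\right) \left(- \frac{1}{260937}\right) = \frac{5}{260937}$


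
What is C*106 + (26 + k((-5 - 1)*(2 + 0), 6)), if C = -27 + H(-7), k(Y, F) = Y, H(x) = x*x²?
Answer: -39206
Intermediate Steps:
H(x) = x³
C = -370 (C = -27 + (-7)³ = -27 - 343 = -370)
C*106 + (26 + k((-5 - 1)*(2 + 0), 6)) = -370*106 + (26 + (-5 - 1)*(2 + 0)) = -39220 + (26 - 6*2) = -39220 + (26 - 12) = -39220 + 14 = -39206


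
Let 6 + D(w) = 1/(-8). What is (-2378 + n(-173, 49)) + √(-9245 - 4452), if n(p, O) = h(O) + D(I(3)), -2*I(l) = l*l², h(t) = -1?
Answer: -19081/8 + I*√13697 ≈ -2385.1 + 117.03*I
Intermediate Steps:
I(l) = -l³/2 (I(l) = -l*l²/2 = -l³/2)
D(w) = -49/8 (D(w) = -6 + 1/(-8) = -6 - ⅛ = -49/8)
n(p, O) = -57/8 (n(p, O) = -1 - 49/8 = -57/8)
(-2378 + n(-173, 49)) + √(-9245 - 4452) = (-2378 - 57/8) + √(-9245 - 4452) = -19081/8 + √(-13697) = -19081/8 + I*√13697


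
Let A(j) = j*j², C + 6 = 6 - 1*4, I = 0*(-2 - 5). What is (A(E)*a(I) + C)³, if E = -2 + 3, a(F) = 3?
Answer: -1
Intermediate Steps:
I = 0 (I = 0*(-7) = 0)
C = -4 (C = -6 + (6 - 1*4) = -6 + (6 - 4) = -6 + 2 = -4)
E = 1
A(j) = j³
(A(E)*a(I) + C)³ = (1³*3 - 4)³ = (1*3 - 4)³ = (3 - 4)³ = (-1)³ = -1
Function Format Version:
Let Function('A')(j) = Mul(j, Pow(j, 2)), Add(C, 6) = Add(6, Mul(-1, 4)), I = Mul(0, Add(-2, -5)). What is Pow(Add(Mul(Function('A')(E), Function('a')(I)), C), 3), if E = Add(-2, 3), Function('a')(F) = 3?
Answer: -1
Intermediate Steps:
I = 0 (I = Mul(0, -7) = 0)
C = -4 (C = Add(-6, Add(6, Mul(-1, 4))) = Add(-6, Add(6, -4)) = Add(-6, 2) = -4)
E = 1
Function('A')(j) = Pow(j, 3)
Pow(Add(Mul(Function('A')(E), Function('a')(I)), C), 3) = Pow(Add(Mul(Pow(1, 3), 3), -4), 3) = Pow(Add(Mul(1, 3), -4), 3) = Pow(Add(3, -4), 3) = Pow(-1, 3) = -1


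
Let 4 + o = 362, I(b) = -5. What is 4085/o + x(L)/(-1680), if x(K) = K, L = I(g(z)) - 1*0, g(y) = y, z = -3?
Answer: 686459/60144 ≈ 11.414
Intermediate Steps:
o = 358 (o = -4 + 362 = 358)
L = -5 (L = -5 - 1*0 = -5 + 0 = -5)
4085/o + x(L)/(-1680) = 4085/358 - 5/(-1680) = 4085*(1/358) - 5*(-1/1680) = 4085/358 + 1/336 = 686459/60144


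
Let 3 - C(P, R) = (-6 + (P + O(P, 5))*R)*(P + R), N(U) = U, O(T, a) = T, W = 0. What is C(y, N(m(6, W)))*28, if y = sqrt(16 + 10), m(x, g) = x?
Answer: -7644 - 1848*sqrt(26) ≈ -17067.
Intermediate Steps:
y = sqrt(26) ≈ 5.0990
C(P, R) = 3 - (-6 + 2*P*R)*(P + R) (C(P, R) = 3 - (-6 + (P + P)*R)*(P + R) = 3 - (-6 + (2*P)*R)*(P + R) = 3 - (-6 + 2*P*R)*(P + R))
C(y, N(m(6, W)))*28 = (3 + 6*sqrt(26) + 6*6 - 2*sqrt(26)*6**2 - 2*6*(sqrt(26))**2)*28 = (3 + 6*sqrt(26) + 36 - 2*sqrt(26)*36 - 2*6*26)*28 = (3 + 6*sqrt(26) + 36 - 72*sqrt(26) - 312)*28 = (-273 - 66*sqrt(26))*28 = -7644 - 1848*sqrt(26)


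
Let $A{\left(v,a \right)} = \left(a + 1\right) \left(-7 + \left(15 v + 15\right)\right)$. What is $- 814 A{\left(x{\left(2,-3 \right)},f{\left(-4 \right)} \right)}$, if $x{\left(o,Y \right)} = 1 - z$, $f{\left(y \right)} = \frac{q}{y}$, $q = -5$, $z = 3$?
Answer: $40293$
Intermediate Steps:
$f{\left(y \right)} = - \frac{5}{y}$
$x{\left(o,Y \right)} = -2$ ($x{\left(o,Y \right)} = 1 - 3 = -2$)
$A{\left(v,a \right)} = \left(1 + a\right) \left(8 + 15 v\right)$ ($A{\left(v,a \right)} = \left(1 + a\right) \left(-7 + \left(15 + 15 v\right)\right) = \left(1 + a\right) \left(8 + 15 v\right)$)
$- 814 A{\left(x{\left(2,-3 \right)},f{\left(-4 \right)} \right)} = - 814 \left(8 + 8 \left(- \frac{5}{-4}\right) + 15 \left(-2\right) + 15 \left(- \frac{5}{-4}\right) \left(-2\right)\right) = - 814 \left(8 + 8 \left(\left(-5\right) \left(- \frac{1}{4}\right)\right) - 30 + 15 \left(\left(-5\right) \left(- \frac{1}{4}\right)\right) \left(-2\right)\right) = - 814 \left(8 + 8 \cdot \frac{5}{4} - 30 + 15 \cdot \frac{5}{4} \left(-2\right)\right) = - 814 \left(8 + 10 - 30 - \frac{75}{2}\right) = \left(-814\right) \left(- \frac{99}{2}\right) = 40293$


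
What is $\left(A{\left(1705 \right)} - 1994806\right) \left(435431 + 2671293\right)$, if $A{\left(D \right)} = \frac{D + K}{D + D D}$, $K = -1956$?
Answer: $- \frac{9013153195392443422}{1454365} \approx -6.1973 \cdot 10^{12}$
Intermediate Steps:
$A{\left(D \right)} = \frac{-1956 + D}{D + D^{2}}$ ($A{\left(D \right)} = \frac{D - 1956}{D + D D} = \frac{-1956 + D}{D + D^{2}}$)
$\left(A{\left(1705 \right)} - 1994806\right) \left(435431 + 2671293\right) = \left(\frac{-1956 + 1705}{1705 \left(1 + 1705\right)} - 1994806\right) \left(435431 + 2671293\right) = \left(\frac{1}{1705} \cdot \frac{1}{1706} \left(-251\right) - 1994806\right) 3106724 = \left(- \frac{251}{2908730} - 1994806\right) 3106724 = \left(- \frac{5802352056631}{2908730}\right) 3106724 = - \frac{9013153195392443422}{1454365}$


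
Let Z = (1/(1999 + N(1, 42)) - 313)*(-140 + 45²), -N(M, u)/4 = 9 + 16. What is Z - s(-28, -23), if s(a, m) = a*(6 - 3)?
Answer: -1120258094/1899 ≈ -5.8992e+5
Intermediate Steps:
N(M, u) = -100 (N(M, u) = -4*(9 + 16) = -4*25 = -100)
Z = -1120417610/1899 (Z = (1/(1999 - 100) - 313)*(-140 + 45²) = (1/1899 - 313)*(-140 + 2025) = (1/1899 - 313)*1885 = -594386/1899*1885 = -1120417610/1899 ≈ -5.9000e+5)
s(a, m) = 3*a (s(a, m) = a*3 = 3*a)
Z - s(-28, -23) = -1120417610/1899 - 3*(-28) = -1120417610/1899 - 1*(-84) = -1120417610/1899 + 84 = -1120258094/1899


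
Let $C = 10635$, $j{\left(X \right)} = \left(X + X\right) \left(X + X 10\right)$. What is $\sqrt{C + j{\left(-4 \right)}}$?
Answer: $\sqrt{10987} \approx 104.82$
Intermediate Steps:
$j{\left(X \right)} = 22 X^{2}$ ($j{\left(X \right)} = 2 X \left(X + 10 X\right) = 2 X 11 X = 22 X^{2}$)
$\sqrt{C + j{\left(-4 \right)}} = \sqrt{10635 + 22 \left(-4\right)^{2}} = \sqrt{10635 + 22 \cdot 16} = \sqrt{10635 + 352} = \sqrt{10987}$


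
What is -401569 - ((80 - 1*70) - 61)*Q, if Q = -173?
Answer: -410392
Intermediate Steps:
-401569 - ((80 - 1*70) - 61)*Q = -401569 - ((80 - 1*70) - 61)*(-173) = -401569 - ((80 - 70) - 61)*(-173) = -401569 - (10 - 61)*(-173) = -401569 - (-51)*(-173) = -401569 - 1*8823 = -401569 - 8823 = -410392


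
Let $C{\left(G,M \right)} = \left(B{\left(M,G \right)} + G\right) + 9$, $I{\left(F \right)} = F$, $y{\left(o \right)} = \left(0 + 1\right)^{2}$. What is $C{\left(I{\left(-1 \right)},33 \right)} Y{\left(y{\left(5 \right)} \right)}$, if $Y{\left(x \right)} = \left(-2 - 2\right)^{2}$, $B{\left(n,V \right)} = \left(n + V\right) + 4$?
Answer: $704$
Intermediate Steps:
$y{\left(o \right)} = 1$ ($y{\left(o \right)} = 1^{2} = 1$)
$B{\left(n,V \right)} = 4 + V + n$ ($B{\left(n,V \right)} = \left(V + n\right) + 4 = 4 + V + n$)
$Y{\left(x \right)} = 16$ ($Y{\left(x \right)} = \left(-4\right)^{2} = 16$)
$C{\left(G,M \right)} = 13 + M + 2 G$ ($C{\left(G,M \right)} = \left(\left(4 + G + M\right) + G\right) + 9 = \left(4 + M + 2 G\right) + 9 = 13 + M + 2 G$)
$C{\left(I{\left(-1 \right)},33 \right)} Y{\left(y{\left(5 \right)} \right)} = \left(13 + 33 + 2 \left(-1\right)\right) 16 = \left(13 + 33 - 2\right) 16 = 44 \cdot 16 = 704$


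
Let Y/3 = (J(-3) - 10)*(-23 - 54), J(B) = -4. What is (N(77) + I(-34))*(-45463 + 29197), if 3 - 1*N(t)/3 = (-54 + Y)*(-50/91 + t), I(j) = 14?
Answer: 1079536796742/91 ≈ 1.1863e+10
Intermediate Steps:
Y = 3234 (Y = 3*((-4 - 10)*(-23 - 54)) = 3*(-14*(-77)) = 3*1078 = 3234)
N(t) = 477819/91 - 9540*t (N(t) = 9 - 3*(-54 + 3234)*(-50/91 + t) = 9 - 9540*(-50*1/91 + t) = 9 - 9540*(-50/91 + t) = 9 - 3*(-159000/91 + 3180*t) = 9 + (477000/91 - 9540*t) = 477819/91 - 9540*t)
(N(77) + I(-34))*(-45463 + 29197) = ((477819/91 - 9540*77) + 14)*(-45463 + 29197) = ((477819/91 - 734580) + 14)*(-16266) = (-66368961/91 + 14)*(-16266) = -66367687/91*(-16266) = 1079536796742/91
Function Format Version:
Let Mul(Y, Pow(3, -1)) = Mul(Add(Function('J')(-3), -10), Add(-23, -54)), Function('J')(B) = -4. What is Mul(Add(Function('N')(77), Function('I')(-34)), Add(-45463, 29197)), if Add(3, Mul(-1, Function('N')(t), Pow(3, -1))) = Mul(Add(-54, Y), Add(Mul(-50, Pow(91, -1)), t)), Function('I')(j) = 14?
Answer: Rational(1079536796742, 91) ≈ 1.1863e+10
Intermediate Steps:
Y = 3234 (Y = Mul(3, Mul(Add(-4, -10), Add(-23, -54))) = Mul(3, Mul(-14, -77)) = Mul(3, 1078) = 3234)
Function('N')(t) = Add(Rational(477819, 91), Mul(-9540, t)) (Function('N')(t) = Add(9, Mul(-3, Mul(Add(-54, 3234), Add(Mul(-50, Pow(91, -1)), t)))) = Add(9, Mul(-3, Mul(3180, Add(Mul(-50, Rational(1, 91)), t)))) = Add(9, Mul(-3, Mul(3180, Add(Rational(-50, 91), t)))) = Add(9, Mul(-3, Add(Rational(-159000, 91), Mul(3180, t)))) = Add(9, Add(Rational(477000, 91), Mul(-9540, t))) = Add(Rational(477819, 91), Mul(-9540, t)))
Mul(Add(Function('N')(77), Function('I')(-34)), Add(-45463, 29197)) = Mul(Add(Add(Rational(477819, 91), Mul(-9540, 77)), 14), Add(-45463, 29197)) = Mul(Add(Add(Rational(477819, 91), -734580), 14), -16266) = Mul(Add(Rational(-66368961, 91), 14), -16266) = Mul(Rational(-66367687, 91), -16266) = Rational(1079536796742, 91)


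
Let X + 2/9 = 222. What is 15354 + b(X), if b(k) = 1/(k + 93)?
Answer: 43497891/2833 ≈ 15354.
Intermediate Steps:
X = 1996/9 (X = -2/9 + 222 = 1996/9 ≈ 221.78)
b(k) = 1/(93 + k)
15354 + b(X) = 15354 + 1/(93 + 1996/9) = 15354 + 1/(2833/9) = 15354 + 9/2833 = 43497891/2833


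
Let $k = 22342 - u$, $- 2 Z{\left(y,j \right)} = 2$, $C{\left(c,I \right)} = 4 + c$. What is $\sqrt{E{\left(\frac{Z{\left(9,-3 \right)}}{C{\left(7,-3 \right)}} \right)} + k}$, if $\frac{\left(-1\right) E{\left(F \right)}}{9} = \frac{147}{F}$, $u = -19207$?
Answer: $\sqrt{56102} \approx 236.86$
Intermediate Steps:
$Z{\left(y,j \right)} = -1$ ($Z{\left(y,j \right)} = \left(- \frac{1}{2}\right) 2 = -1$)
$E{\left(F \right)} = - \frac{1323}{F}$ ($E{\left(F \right)} = - 9 \frac{147}{F} = - \frac{1323}{F}$)
$k = 41549$ ($k = 22342 - -19207 = 22342 + 19207 = 41549$)
$\sqrt{E{\left(\frac{Z{\left(9,-3 \right)}}{C{\left(7,-3 \right)}} \right)} + k} = \sqrt{- \frac{1323}{\left(-1\right) \frac{1}{4 + 7}} + 41549} = \sqrt{- \frac{1323}{\left(-1\right) \frac{1}{11}} + 41549} = \sqrt{- \frac{1323}{- \frac{1}{11}} + 41549} = \sqrt{\left(-1323\right) \left(-11\right) + 41549} = \sqrt{14553 + 41549} = \sqrt{56102}$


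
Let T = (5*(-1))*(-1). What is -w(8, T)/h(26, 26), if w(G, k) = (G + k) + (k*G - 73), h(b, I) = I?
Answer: 10/13 ≈ 0.76923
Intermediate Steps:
T = 5 (T = -5*(-1) = 5)
w(G, k) = -73 + G + k + G*k (w(G, k) = (G + k) + (G*k - 73) = (G + k) + (-73 + G*k) = -73 + G + k + G*k)
-w(8, T)/h(26, 26) = -(-73 + 8 + 5 + 8*5)/26 = -(-73 + 8 + 5 + 40)/26 = -(-20)/26 = -1*(-10/13) = 10/13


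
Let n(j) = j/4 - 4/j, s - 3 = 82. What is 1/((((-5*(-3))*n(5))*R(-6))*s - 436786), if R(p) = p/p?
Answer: -4/1744849 ≈ -2.2925e-6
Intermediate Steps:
s = 85 (s = 3 + 82 = 85)
n(j) = -4/j + j/4 (n(j) = j*(¼) - 4/j = j/4 - 4/j = -4/j + j/4)
R(p) = 1
1/((((-5*(-3))*n(5))*R(-6))*s - 436786) = 1/((((-5*(-3))*(-4/5 + (¼)*5))*1)*85 - 436786) = 1/(((15*(-4*⅕ + 5/4))*1)*85 - 436786) = 1/(((15*(-⅘ + 5/4))*1)*85 - 436786) = 1/(((15*(9/20))*1)*85 - 436786) = 1/(((27/4)*1)*85 - 436786) = 1/((27/4)*85 - 436786) = 1/(2295/4 - 436786) = 1/(-1744849/4) = -4/1744849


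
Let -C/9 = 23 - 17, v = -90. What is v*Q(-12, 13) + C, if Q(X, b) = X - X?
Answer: -54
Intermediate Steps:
Q(X, b) = 0
C = -54 (C = -9*(23 - 17) = -9*6 = -54)
v*Q(-12, 13) + C = -90*0 - 54 = 0 - 54 = -54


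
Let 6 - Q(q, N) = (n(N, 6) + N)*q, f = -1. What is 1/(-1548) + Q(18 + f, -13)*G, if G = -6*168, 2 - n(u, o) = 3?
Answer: -380733697/1548 ≈ -2.4595e+5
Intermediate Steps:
n(u, o) = -1 (n(u, o) = 2 - 1*3 = 2 - 3 = -1)
Q(q, N) = 6 - q*(-1 + N) (Q(q, N) = 6 - (-1 + N)*q = 6 - q*(-1 + N))
G = -1008
1/(-1548) + Q(18 + f, -13)*G = 1/(-1548) + (6 + (18 - 1) - 1*(-13)*(18 - 1))*(-1008) = -1/1548 + (6 + 17 - 1*(-13)*17)*(-1008) = -1/1548 + (6 + 17 + 221)*(-1008) = -1/1548 + 244*(-1008) = -1/1548 - 245952 = -380733697/1548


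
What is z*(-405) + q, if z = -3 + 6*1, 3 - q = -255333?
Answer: 254121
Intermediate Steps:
q = 255336 (q = 3 - 1*(-255333) = 3 + 255333 = 255336)
z = 3 (z = -3 + 6 = 3)
z*(-405) + q = 3*(-405) + 255336 = -1215 + 255336 = 254121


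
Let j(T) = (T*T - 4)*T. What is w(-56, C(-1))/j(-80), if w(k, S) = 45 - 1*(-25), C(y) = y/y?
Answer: -7/51168 ≈ -0.00013680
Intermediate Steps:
C(y) = 1
w(k, S) = 70 (w(k, S) = 45 + 25 = 70)
j(T) = T*(-4 + T**2) (j(T) = (T**2 - 4)*T = (-4 + T**2)*T = T*(-4 + T**2))
w(-56, C(-1))/j(-80) = 70/((-80*(-4 + (-80)**2))) = 70/((-80*(-4 + 6400))) = 70/((-80*6396)) = 70/(-511680) = 70*(-1/511680) = -7/51168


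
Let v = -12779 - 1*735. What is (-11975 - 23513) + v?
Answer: -49002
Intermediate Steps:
v = -13514 (v = -12779 - 735 = -13514)
(-11975 - 23513) + v = (-11975 - 23513) - 13514 = -35488 - 13514 = -49002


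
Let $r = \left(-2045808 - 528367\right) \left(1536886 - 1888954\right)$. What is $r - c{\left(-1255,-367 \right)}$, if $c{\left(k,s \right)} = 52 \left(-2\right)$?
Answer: $906284644004$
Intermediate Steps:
$r = 906284643900$ ($r = \left(-2574175\right) \left(-352068\right) = 906284643900$)
$c{\left(k,s \right)} = -104$
$r - c{\left(-1255,-367 \right)} = 906284643900 - -104 = 906284643900 + 104 = 906284644004$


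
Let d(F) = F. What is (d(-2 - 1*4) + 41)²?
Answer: 1225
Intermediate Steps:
(d(-2 - 1*4) + 41)² = ((-2 - 1*4) + 41)² = ((-2 - 4) + 41)² = (-6 + 41)² = 35² = 1225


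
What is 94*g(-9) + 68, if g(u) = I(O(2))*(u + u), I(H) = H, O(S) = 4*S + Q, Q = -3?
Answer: -8392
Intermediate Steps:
O(S) = -3 + 4*S (O(S) = 4*S - 3 = -3 + 4*S)
g(u) = 10*u (g(u) = (-3 + 4*2)*(u + u) = (-3 + 8)*(2*u) = 5*(2*u) = 10*u)
94*g(-9) + 68 = 94*(10*(-9)) + 68 = 94*(-90) + 68 = -8460 + 68 = -8392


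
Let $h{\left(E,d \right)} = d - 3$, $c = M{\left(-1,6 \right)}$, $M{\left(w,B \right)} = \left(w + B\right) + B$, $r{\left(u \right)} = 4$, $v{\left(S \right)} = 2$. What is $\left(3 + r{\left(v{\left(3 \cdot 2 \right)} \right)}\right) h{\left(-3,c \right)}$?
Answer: $56$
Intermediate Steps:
$M{\left(w,B \right)} = w + 2 B$ ($M{\left(w,B \right)} = \left(B + w\right) + B = w + 2 B$)
$c = 11$ ($c = -1 + 2 \cdot 6 = -1 + 12 = 11$)
$h{\left(E,d \right)} = -3 + d$ ($h{\left(E,d \right)} = d - 3 = -3 + d$)
$\left(3 + r{\left(v{\left(3 \cdot 2 \right)} \right)}\right) h{\left(-3,c \right)} = \left(3 + 4\right) \left(-3 + 11\right) = 7 \cdot 8 = 56$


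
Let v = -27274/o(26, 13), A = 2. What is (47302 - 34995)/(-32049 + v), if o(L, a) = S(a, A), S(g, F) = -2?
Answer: -12307/18412 ≈ -0.66842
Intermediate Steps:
o(L, a) = -2
v = 13637 (v = -27274/(-2) = -27274*(-½) = 13637)
(47302 - 34995)/(-32049 + v) = (47302 - 34995)/(-32049 + 13637) = 12307/(-18412) = 12307*(-1/18412) = -12307/18412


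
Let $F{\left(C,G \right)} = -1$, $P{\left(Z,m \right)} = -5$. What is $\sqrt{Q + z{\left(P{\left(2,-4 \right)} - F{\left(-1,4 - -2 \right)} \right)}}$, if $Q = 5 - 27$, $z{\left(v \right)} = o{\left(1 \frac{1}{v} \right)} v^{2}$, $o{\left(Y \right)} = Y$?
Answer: $i \sqrt{26} \approx 5.099 i$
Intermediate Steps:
$z{\left(v \right)} = v$ ($z{\left(v \right)} = 1 \frac{1}{v} v^{2} = \frac{v^{2}}{v} = v$)
$Q = -22$ ($Q = 5 - 27 = -22$)
$\sqrt{Q + z{\left(P{\left(2,-4 \right)} - F{\left(-1,4 - -2 \right)} \right)}} = \sqrt{-22 - 4} = \sqrt{-26} = i \sqrt{26}$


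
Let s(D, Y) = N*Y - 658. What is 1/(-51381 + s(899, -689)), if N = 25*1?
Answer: -1/69264 ≈ -1.4438e-5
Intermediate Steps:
N = 25
s(D, Y) = -658 + 25*Y (s(D, Y) = 25*Y - 658 = -658 + 25*Y)
1/(-51381 + s(899, -689)) = 1/(-51381 + (-658 + 25*(-689))) = 1/(-51381 + (-658 - 17225)) = 1/(-51381 - 17883) = 1/(-69264) = -1/69264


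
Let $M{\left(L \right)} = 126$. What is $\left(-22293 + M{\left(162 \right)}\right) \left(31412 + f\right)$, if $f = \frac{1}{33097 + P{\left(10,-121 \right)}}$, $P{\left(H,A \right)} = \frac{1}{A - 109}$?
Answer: $- \frac{5300525392875846}{7612309} \approx -6.9631 \cdot 10^{8}$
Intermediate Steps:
$P{\left(H,A \right)} = \frac{1}{-109 + A}$
$f = \frac{230}{7612309}$ ($f = \frac{1}{33097 + \frac{1}{-109 - 121}} = \frac{1}{33097 + \frac{1}{-230}} = \frac{1}{33097 - \frac{1}{230}} = \frac{1}{\frac{7612309}{230}} = \frac{230}{7612309} \approx 3.0214 \cdot 10^{-5}$)
$\left(-22293 + M{\left(162 \right)}\right) \left(31412 + f\right) = \left(-22293 + 126\right) \left(31412 + \frac{230}{7612309}\right) = \left(-22167\right) \frac{239117850538}{7612309} = - \frac{5300525392875846}{7612309}$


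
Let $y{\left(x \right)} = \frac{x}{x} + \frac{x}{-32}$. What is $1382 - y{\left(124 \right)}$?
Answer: $\frac{11079}{8} \approx 1384.9$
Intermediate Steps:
$y{\left(x \right)} = 1 - \frac{x}{32}$ ($y{\left(x \right)} = 1 + x \left(- \frac{1}{32}\right) = 1 - \frac{x}{32}$)
$1382 - y{\left(124 \right)} = 1382 - \left(1 - \frac{31}{8}\right) = 1382 - - \frac{23}{8} = 1382 + \frac{23}{8} = \frac{11079}{8}$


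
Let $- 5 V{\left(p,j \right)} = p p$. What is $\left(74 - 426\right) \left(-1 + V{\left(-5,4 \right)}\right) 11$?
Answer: $23232$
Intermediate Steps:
$V{\left(p,j \right)} = - \frac{p^{2}}{5}$ ($V{\left(p,j \right)} = - \frac{p p}{5} = - \frac{p^{2}}{5}$)
$\left(74 - 426\right) \left(-1 + V{\left(-5,4 \right)}\right) 11 = \left(74 - 426\right) \left(-1 - \frac{\left(-5\right)^{2}}{5}\right) 11 = - 352 \left(-1 - 5\right) 11 = - 352 \left(\left(-6\right) 11\right) = \left(-352\right) \left(-66\right) = 23232$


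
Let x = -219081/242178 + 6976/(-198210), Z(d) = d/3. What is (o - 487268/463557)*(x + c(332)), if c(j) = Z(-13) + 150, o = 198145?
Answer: 106351115043779237870359/3708618351568110 ≈ 2.8677e+7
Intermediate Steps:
Z(d) = d/3 (Z(d) = d*(⅓) = d/3)
c(j) = 437/3 (c(j) = (⅓)*(-13) + 150 = -13/3 + 150 = 437/3)
x = -7518913123/8000350230 (x = -219081*1/242178 + 6976*(-1/198210) = -73027/80726 - 3488/99105 = -7518913123/8000350230 ≈ -0.93982)
(o - 487268/463557)*(x + c(332)) = (198145 - 487268/463557)*(-7518913123/8000350230 + 437/3) = (198145 - 487268*1/463557)*(1157865437047/8000350230) = (198145 - 487268/463557)*(1157865437047/8000350230) = (91851014497/463557)*(1157865437047/8000350230) = 106351115043779237870359/3708618351568110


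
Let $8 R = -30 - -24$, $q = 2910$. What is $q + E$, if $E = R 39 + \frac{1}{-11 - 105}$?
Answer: $\frac{167083}{58} \approx 2880.7$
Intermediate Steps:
$R = - \frac{3}{4}$ ($R = \frac{-30 - -24}{8} = \frac{-30 + 24}{8} = \frac{1}{8} \left(-6\right) = - \frac{3}{4} \approx -0.75$)
$E = - \frac{1697}{58}$ ($E = \left(- \frac{3}{4}\right) 39 + \frac{1}{-11 - 105} = - \frac{117}{4} + \frac{1}{-116} = - \frac{117}{4} - \frac{1}{116} = - \frac{1697}{58} \approx -29.259$)
$q + E = 2910 - \frac{1697}{58} = \frac{167083}{58}$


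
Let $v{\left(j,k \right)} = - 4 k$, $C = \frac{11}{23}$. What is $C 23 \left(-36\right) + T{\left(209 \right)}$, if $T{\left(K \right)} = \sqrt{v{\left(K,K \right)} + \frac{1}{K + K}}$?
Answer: $-396 + \frac{i \sqrt{146068846}}{418} \approx -396.0 + 28.914 i$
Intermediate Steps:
$C = \frac{11}{23}$ ($C = 11 \cdot \frac{1}{23} = \frac{11}{23} \approx 0.47826$)
$T{\left(K \right)} = \sqrt{\frac{1}{2 K} - 4 K}$ ($T{\left(K \right)} = \sqrt{- 4 K + \frac{1}{K + K}} = \sqrt{- 4 K + \frac{1}{2 K}} = \sqrt{\frac{1}{2 K} - 4 K}$)
$C 23 \left(-36\right) + T{\left(209 \right)} = \frac{11}{23} \cdot 23 \left(-36\right) + \frac{\sqrt{\left(-16\right) 209 + \frac{2}{209}}}{2} = 11 \left(-36\right) + \frac{\sqrt{-3344 + 2 \cdot \frac{1}{209}}}{2} = -396 + \frac{\sqrt{-3344 + \frac{2}{209}}}{2} = -396 + \frac{\sqrt{- \frac{698894}{209}}}{2} = -396 + \frac{\frac{1}{209} i \sqrt{146068846}}{2} = -396 + \frac{i \sqrt{146068846}}{418}$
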